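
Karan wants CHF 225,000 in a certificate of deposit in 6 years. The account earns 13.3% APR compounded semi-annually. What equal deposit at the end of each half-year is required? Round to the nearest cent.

i = 0.133/2 = 0.0665 per half-year; n = 6·2 = 12.
FV-annuity factor = 17.524226; PMT = 225000 / 17.524226 = 12,839.3687

CHF 12,839.37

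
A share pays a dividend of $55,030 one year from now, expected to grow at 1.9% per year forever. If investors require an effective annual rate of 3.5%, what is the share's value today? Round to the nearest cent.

PV = D₁/(r − g) = 55030/(0.035 − 0.019) = 3,439,375.0000

$3,439,375.00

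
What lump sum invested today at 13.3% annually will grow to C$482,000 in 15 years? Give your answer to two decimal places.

C$74,062.50

Discount factor = (1+0.133)^(−15) = 0.153657; PV = 482,000 × 0.153657 = 74,062.5039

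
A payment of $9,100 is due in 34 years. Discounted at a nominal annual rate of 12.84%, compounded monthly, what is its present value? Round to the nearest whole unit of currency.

$118

Periodic rate i = 0.1284/12 = 0.0107; n = 34 × 12 = 408 periods.
Discount factor = (1+0.0107)^(−408) = 0.013005; PV = 9,100 × 0.013005 = 118.3469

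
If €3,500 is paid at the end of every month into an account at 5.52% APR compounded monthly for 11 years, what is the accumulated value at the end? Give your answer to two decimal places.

€633,600.38

Periodic rate i = 0.0552/12 = 0.0046; n = 11 × 12 = 132 periods.
Accumulation factor s(132|0.0046) = 181.028679; FV = 3500 × 181.028679 = 633,600.3766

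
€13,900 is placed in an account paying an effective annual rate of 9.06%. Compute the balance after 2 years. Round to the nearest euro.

€16,533

FV = 13,900 × (1 + 0.0906)^2 = 16,532.7762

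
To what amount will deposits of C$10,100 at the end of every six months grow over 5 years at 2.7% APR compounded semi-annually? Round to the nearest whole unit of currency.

i = 0.027/2 = 0.0135 per half-year; n = 5·2 = 10.
Accumulation factor s(10|0.0135) = 10.629895; FV = 10100 × 10.629895 = 107,361.9410

C$107,362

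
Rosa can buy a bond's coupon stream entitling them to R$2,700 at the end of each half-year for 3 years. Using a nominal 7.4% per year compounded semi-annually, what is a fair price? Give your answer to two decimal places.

R$14,293.05

Periodic rate i = 0.074/2 = 0.037; n = 3 × 2 = 6 periods.
PV = 2700 × [1 − (1+0.037)^(−6)] / 0.037 = 2700 × 5.293724 = 14,293.0545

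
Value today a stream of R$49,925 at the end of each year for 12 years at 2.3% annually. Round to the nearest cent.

R$518,376.03

PV = PMT · [1 − (1+i)^(−n)] / i = 49925 · 10.383095 = 518,376.0279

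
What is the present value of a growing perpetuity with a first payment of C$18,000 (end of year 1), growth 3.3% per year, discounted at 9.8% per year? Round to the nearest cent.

C$276,923.08

PV = PMT / (i − g) = 18000 / (0.098 − 0.033) = 18000 / 0.065000 = 276,923.0769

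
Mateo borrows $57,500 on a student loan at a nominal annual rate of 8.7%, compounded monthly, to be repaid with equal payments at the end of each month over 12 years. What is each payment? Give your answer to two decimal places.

$644.69

Periodic rate i = 0.087/12 = 0.00725; n = 12 × 12 = 144 periods.
Annuity-PV factor = 89.190056; PMT = 57500 / 89.190056 = 644.6907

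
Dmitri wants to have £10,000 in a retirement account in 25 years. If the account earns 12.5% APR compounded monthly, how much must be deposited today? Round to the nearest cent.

i = 0.125/12 = 0.0104167 per month; n = 25·12 = 300.
PV = FV·(1+i)^(−n) = 10,000 × 0.044653 = 446.5290

£446.53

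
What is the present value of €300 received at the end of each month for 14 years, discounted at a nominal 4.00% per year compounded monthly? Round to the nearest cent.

With 12 periods per year: i = 0.00333333, n = 168.
Annuity factor a(168|0.00333333) = 128.477623; PV = 300 × 128.477623 = 38,543.2868

€38,543.29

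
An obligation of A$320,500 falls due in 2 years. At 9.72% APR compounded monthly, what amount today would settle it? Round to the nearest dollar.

With 12 periods per year: i = 0.0081, n = 24.
Discount factor = (1+0.0081)^(−24) = 0.823974; PV = 320,500 × 0.823974 = 264,083.5078

A$264,084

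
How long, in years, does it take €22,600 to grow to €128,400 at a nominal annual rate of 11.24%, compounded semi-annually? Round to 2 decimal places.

Periodic rate i = 0.1124/2 = 0.0562.
(1+i)^n = 128400/22600 = 5.68142, so n = ln 5.68142 / ln 1.0562 = 31.7717 half-years
= 31.7717/2 years

15.89 years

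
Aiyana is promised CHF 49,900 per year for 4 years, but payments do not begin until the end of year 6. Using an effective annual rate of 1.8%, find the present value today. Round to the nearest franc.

CHF 174,638

Value one period before first payment (t=5): 49900 × [1 − (1+0.018)^(−4)] / 0.018 = 49900 × 3.826282 = 190,931.4520
Discount back 5 years: 190,931.4520 × (1+0.018)^(−5) = 190,931.4520 × 0.914663 = 174,637.9342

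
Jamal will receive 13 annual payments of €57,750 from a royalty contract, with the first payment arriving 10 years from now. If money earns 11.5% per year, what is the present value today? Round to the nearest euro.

PV at t=9 (ordinary 13-year annuity): 57750 × a(13|0.115) = 57750 × 6.583482 = 380,196.0917
PV₀ = 380,196.0917 / (1+0.115)^9 = 380,196.0917 / 2.663629 = 142,736.1050

€142,736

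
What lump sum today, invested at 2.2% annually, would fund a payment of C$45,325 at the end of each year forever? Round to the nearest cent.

C$2,060,227.27

PV = PMT / i = 45325 / 0.022 = 2,060,227.2727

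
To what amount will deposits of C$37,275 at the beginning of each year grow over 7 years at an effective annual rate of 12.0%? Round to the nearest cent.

FV = 37275 × [(1+0.12)^7 − 1] / 0.12 × (1+i) = 37275 × 11.299693 = 421,196.0616
(Beginning-of-period payments → annuity-due factor ×(1+i).)

C$421,196.06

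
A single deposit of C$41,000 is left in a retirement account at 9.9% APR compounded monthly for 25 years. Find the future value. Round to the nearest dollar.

C$482,229

Periodic rate i = 0.099/12 = 0.00825; n = 25 × 12 = 300 periods.
41,000 × (1+0.00825)^300 = 41,000 × 11.761676 = 482,228.7074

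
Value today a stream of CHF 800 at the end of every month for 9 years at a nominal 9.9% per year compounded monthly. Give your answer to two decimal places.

With 12 periods per year: i = 0.00825, n = 108.
PV = 800 × [1 − (1+0.00825)^(−108)] / 0.00825 = 800 × 71.303320 = 57,042.6560

CHF 57,042.66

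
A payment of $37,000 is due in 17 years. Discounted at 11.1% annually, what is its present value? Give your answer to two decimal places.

Discount factor = (1+0.111)^(−17) = 0.167056; PV = 37,000 × 0.167056 = 6,181.0566

$6,181.06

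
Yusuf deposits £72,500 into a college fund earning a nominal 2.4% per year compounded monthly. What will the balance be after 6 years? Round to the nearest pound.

£83,717

i = 0.024/12 = 0.002 per month; n = 6·12 = 72.
FV = PV·(1+i)^n = 72,500 × 1.154718 = 83,717.0578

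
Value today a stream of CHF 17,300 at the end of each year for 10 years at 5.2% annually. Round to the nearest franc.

PV = 17300 × [1 − (1+0.052)^(−10)] / 0.052 = 17300 × 7.647284 = 132,298.0091

CHF 132,298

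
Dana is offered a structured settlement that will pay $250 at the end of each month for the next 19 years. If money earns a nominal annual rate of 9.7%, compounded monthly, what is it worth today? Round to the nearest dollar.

$25,994

i = 0.097/12 = 0.00808333 per month; n = 19·12 = 228.
PV = PMT · [1 − (1+i)^(−n)] / i = 250 · 103.977009 = 25,994.2521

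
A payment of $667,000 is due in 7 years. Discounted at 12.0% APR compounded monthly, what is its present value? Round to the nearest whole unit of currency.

$289,155

Periodic rate i = 0.12/12 = 0.01; n = 7 × 12 = 84 periods.
PV = FV·(1+i)^(−n) = 667,000 × 0.433515 = 289,154.8201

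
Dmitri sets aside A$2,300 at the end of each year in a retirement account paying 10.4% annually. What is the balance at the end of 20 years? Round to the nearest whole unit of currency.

A$137,868

FV = 2300 × [(1+0.104)^20 − 1] / 0.104 = 2300 × 59.942782 = 137,868.3993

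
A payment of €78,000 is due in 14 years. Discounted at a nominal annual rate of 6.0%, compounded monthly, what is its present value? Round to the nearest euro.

i = 0.06/12 = 0.005 per month; n = 14·12 = 168.
PV = 78,000 / (1 + 0.005)^168 = 78,000 / 2.311524 = 33,743.9740

€33,744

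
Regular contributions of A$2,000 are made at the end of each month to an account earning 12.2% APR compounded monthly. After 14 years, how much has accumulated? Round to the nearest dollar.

A$879,449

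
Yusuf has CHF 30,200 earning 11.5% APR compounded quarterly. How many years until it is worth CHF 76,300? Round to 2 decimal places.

8.17 years

Periodic rate i = 0.115/4 = 0.02875.
n = ln(76300/30200) / ln(1+0.02875) = ln(2.52649) / 0.028344 = 32.6988 quarters
= 32.6988/4 years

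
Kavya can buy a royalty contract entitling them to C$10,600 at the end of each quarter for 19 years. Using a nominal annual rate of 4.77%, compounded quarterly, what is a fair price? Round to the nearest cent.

With 4 periods per year: i = 0.011925, n = 76.
PV = PMT · [1 − (1+i)^(−n)] / i = 10600 · 49.795542 = 527,832.7422

C$527,832.74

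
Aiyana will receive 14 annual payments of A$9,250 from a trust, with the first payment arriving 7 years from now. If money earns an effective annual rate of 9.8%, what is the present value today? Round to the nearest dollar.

Value one period before first payment (t=6): 9250 × [1 − (1+0.098)^(−14)] / 0.098 = 9250 × 7.447688 = 68,891.1184
PV₀ = 68,891.1184 / (1+0.098)^6 = 68,891.1184 / 1.752323 = 39,314.1776

A$39,314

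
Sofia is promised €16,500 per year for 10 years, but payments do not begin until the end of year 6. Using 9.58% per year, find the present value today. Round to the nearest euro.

PV at t=5 (ordinary 10-year annuity): 16500 × a(10|0.0958) = 16500 × 6.257015 = 103,240.7498
Discount back 5 years: 103,240.7498 × (1+0.0958)^(−5) = 103,240.7498 × 0.632912 = 65,342.3380

€65,342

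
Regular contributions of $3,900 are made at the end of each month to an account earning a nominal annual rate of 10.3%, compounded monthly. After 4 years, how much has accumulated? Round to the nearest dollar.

With 12 periods per year: i = 0.00858333, n = 48.
Accumulation factor s(48|0.00858333) = 59.089201; FV = 3900 × 59.089201 = 230,447.8837

$230,448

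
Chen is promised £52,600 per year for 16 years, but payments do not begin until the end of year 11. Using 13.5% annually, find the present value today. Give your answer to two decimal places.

PV at t=10 (ordinary 16-year annuity): 52600 × a(16|0.135) = 52600 × 6.430772 = 338,258.6094
PV₀ = 338,258.6094 / (1+0.135)^10 = 338,258.6094 / 3.547796 = 95,343.3141

£95,343.31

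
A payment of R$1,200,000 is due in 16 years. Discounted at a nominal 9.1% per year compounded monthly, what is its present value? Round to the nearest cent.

With 12 periods per year: i = 0.00758333, n = 192.
PV = FV·(1+i)^(−n) = 1,200,000 × 0.234451 = 281,341.6452

R$281,341.65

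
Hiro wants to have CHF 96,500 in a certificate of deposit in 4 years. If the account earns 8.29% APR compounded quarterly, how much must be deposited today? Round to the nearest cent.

With 4 periods per year: i = 0.020725, n = 16.
PV = FV·(1+i)^(−n) = 96,500 × 0.720211 = 69,500.3968

CHF 69,500.40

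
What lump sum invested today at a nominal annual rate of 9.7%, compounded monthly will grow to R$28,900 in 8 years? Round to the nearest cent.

Periodic rate i = 0.097/12 = 0.00808333; n = 8 × 12 = 96 periods.
Discount factor = (1+0.00808333)^(−96) = 0.461681; PV = 28,900 × 0.461681 = 13,342.5894

R$13,342.59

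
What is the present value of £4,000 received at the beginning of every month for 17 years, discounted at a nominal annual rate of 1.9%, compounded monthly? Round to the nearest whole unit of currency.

With 12 periods per year: i = 0.00158333, n = 204.
Annuity factor a(204|0.00158333) × (1+i) = 174.491330; PV = 4000 × 174.491330 = 697,965.3211
Payments are at the start of each period, so multiply by (1+i).

£697,965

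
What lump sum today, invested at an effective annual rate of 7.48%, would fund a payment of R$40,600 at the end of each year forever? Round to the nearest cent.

R$542,780.75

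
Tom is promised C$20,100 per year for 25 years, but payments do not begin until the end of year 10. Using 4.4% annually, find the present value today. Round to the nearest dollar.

Value one period before first payment (t=9): 20100 × [1 − (1+0.044)^(−25)] / 0.044 = 20100 × 14.982033 = 301,138.8660
PV₀ = 301,138.8660 / (1+0.044)^9 = 301,138.8660 / 1.473345 = 204,391.2608

C$204,391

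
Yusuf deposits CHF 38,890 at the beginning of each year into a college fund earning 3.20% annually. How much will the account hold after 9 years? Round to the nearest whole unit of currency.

FV = PMT · [(1+i)^n − 1] / i × (1+i) = 38890 · 10.570033 = 411,068.5716
(annuity-due: payments at period start, so ×(1+i).)

CHF 411,069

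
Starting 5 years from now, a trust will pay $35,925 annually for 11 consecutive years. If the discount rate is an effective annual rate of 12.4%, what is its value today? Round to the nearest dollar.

$131,340

PV at t=4 (ordinary 11-year annuity): 35925 × a(11|0.124) = 35925 × 5.835317 = 209,633.7583
PV₀ = 209,633.7583 / (1+0.124)^4 = 209,633.7583 / 1.596119 = 131,339.6866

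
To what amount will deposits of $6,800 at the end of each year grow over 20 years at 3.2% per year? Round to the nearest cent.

FV = PMT · [(1+i)^n − 1] / i = 6800 · 27.423766 = 186,481.6116

$186,481.61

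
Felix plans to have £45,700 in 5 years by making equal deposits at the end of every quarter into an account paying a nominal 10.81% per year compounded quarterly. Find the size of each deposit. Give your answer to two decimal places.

i = 0.1081/4 = 0.027025 per quarter; n = 5·4 = 20.
PMT = 45700 / ( [(1+0.027025)^20 − 1] / 0.027025 ) = 45700 / 26.071839 = 1,752.8491

£1,752.85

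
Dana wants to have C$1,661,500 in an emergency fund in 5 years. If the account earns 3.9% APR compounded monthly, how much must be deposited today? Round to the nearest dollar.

i = 0.039/12 = 0.00325 per month; n = 5·12 = 60.
Discount factor = (1+0.00325)^(−60) = 0.823095; PV = 1,661,500 × 0.823095 = 1,367,572.1288

C$1,367,572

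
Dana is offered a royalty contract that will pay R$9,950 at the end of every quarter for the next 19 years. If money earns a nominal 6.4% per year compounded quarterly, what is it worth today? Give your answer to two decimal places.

R$435,760.04

Periodic rate i = 0.064/4 = 0.016; n = 19 × 4 = 76 periods.
Annuity factor a(76|0.016) = 43.794978; PV = 9950 × 43.794978 = 435,760.0354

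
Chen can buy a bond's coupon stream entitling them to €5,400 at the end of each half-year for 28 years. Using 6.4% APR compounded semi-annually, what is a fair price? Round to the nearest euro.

Periodic rate i = 0.064/2 = 0.032; n = 28 × 2 = 56 periods.
Annuity factor a(56|0.032) = 25.894661; PV = 5400 × 25.894661 = 139,831.1690

€139,831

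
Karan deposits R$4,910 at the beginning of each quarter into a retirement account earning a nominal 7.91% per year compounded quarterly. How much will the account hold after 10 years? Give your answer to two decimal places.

R$300,967.70

With 4 periods per year: i = 0.019775, n = 40.
FV = PMT · [(1+i)^n − 1] / i × (1+i) = 4910 · 61.296885 = 300,967.7046
(Beginning-of-period payments → annuity-due factor ×(1+i).)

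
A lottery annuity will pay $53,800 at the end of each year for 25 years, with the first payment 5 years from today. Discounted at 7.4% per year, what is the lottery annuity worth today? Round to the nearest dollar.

$454,717

Value one period before first payment (t=4): 53800 × [1 − (1+0.074)^(−25)] / 0.074 = 53800 × 11.245418 = 605,003.5146
Discount back 4 years: 605,003.5146 × (1+0.074)^(−4) = 605,003.5146 × 0.751593 = 454,716.5614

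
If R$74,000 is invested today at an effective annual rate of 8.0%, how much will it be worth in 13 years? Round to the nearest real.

FV = PV·(1+i)^n = 74,000 × 2.719624 = 201,252.1557

R$201,252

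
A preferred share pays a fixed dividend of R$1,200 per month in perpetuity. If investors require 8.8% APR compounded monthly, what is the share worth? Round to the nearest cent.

R$163,636.36

Periodic rate i = 0.088/12 = 0.00733333.
PV = PMT / i = 1200 / 0.00733333 = 163,636.3636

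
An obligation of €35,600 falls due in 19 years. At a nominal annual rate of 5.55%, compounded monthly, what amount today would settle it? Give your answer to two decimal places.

With 12 periods per year: i = 0.004625, n = 228.
PV = FV·(1+i)^(−n) = 35,600 × 0.349214 = 12,432.0358

€12,432.04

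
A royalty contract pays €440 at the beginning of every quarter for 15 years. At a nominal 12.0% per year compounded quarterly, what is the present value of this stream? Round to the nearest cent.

€12,542.57

With 4 periods per year: i = 0.03, n = 60.
Annuity factor a(60|0.03) × (1+i) = 28.505831; PV = 440 × 28.505831 = 12,542.5655
Payments are at the start of each period, so multiply by (1+i).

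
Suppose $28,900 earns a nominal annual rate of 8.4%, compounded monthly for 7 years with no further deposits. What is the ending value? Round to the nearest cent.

$51,924.63

i = 0.084/12 = 0.007 per month; n = 7·12 = 84.
FV = PV·(1+i)^n = 28,900 × 1.796700 = 51,924.6251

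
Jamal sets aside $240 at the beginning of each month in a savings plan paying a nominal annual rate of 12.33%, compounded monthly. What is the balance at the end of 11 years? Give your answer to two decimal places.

$67,372.09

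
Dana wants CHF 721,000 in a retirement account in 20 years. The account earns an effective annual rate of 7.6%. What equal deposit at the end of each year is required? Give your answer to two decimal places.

CHF 16,467.21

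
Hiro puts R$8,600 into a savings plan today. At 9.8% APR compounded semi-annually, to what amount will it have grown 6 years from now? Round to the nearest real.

R$15,269

i = 0.098/2 = 0.049 per half-year; n = 6·2 = 12.
FV = PV·(1+i)^n = 8,600 × 1.775439 = 15,268.7790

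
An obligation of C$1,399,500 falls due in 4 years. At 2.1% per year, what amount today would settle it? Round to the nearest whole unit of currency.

C$1,287,864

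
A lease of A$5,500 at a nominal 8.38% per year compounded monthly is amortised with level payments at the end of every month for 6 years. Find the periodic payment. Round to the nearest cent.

A$97.46

Periodic rate i = 0.0838/12 = 0.00698333; n = 6 × 12 = 72 periods.
PMT = 5500 / ( [1 − (1+0.00698333)^(−72)] / 0.00698333 ) = 5500 / 56.435426 = 97.4565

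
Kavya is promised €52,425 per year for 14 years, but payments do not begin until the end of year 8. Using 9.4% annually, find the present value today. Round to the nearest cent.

PV at t=7 (ordinary 14-year annuity): 52425 × a(14|0.094) = 52425 × 7.613965 = 399,162.0974
PV₀ = 399,162.0974 / (1+0.094)^7 = 399,162.0974 / 1.875518 = 212,827.6462

€212,827.65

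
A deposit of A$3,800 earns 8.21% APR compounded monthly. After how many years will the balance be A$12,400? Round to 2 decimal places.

Periodic rate i = 0.0821/12 = 0.00684167.
(1+i)^n = 12400/3800 = 3.26316, so n = ln 3.26316 / ln 1.00684 = 173.4572 months
= 173.4572/12 years

14.45 years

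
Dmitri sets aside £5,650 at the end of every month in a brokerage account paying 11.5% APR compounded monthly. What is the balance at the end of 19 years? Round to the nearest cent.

£4,597,804.07

With 12 periods per year: i = 0.00958333, n = 228.
FV = PMT · [(1+i)^n − 1] / i = 5650 · 813.770632 = 4,597,804.0726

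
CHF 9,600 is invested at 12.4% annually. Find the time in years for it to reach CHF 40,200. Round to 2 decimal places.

(1+i)^n = 40200/9600 = 4.18750, so n = ln 4.18750 / ln 1.124 = 12.2513 years

12.25 years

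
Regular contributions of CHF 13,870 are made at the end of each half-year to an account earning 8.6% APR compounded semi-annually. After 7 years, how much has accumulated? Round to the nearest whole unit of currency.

CHF 258,994

Periodic rate i = 0.086/2 = 0.043; n = 7 × 2 = 14 periods.
FV = 13870 × [(1+0.043)^14 − 1] / 0.043 = 13870 × 18.672931 = 258,993.5522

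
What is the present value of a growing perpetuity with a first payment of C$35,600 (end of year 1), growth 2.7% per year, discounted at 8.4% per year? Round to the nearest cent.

C$624,561.40

PV = PMT / (i − g) = 35600 / (0.084 − 0.027) = 35600 / 0.057000 = 624,561.4035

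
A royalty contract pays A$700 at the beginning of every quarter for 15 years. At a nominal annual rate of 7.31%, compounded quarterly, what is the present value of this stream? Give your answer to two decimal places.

Periodic rate i = 0.0731/4 = 0.018275; n = 15 × 4 = 60 periods.
Annuity factor a(60|0.018275) × (1+i) = 36.921945; PV = 700 × 36.921945 = 25,845.3612
(annuity-due: payments at period start, so ×(1+i).)

A$25,845.36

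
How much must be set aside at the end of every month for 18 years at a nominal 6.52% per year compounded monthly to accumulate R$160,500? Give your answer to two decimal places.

R$392.22

With 12 periods per year: i = 0.00543333, n = 216.
PMT = 160500 / ( [(1+0.00543333)^216 − 1] / 0.00543333 ) = 160500 / 409.206726 = 392.2223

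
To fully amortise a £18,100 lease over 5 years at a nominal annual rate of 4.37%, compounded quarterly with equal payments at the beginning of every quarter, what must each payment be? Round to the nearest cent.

£1,001.44

i = 0.0437/4 = 0.010925 per quarter; n = 5·4 = 20.
PMT = 18100 / ( [1 − (1+0.010925)^(−20)] / 0.010925 × (1+i) ) = 18100 / 18.073914 = 1,001.4433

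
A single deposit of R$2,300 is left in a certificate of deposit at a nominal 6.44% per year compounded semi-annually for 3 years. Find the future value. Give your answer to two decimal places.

Periodic rate i = 0.0644/2 = 0.0322; n = 3 × 2 = 6 periods.
FV = 2,300 × (1 + 0.0322)^6 = 2,781.7043

R$2,781.70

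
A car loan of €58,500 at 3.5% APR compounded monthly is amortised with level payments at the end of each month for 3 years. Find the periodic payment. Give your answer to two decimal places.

With 12 periods per year: i = 0.00291667, n = 36.
Annuity-PV factor = 34.127270; PMT = 58500 / 34.127270 = 1,714.1717

€1,714.17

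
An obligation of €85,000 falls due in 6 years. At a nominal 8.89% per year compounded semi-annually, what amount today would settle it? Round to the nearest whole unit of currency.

i = 0.0889/2 = 0.04445 per half-year; n = 6·2 = 12.
PV = FV·(1+i)^(−n) = 85,000 × 0.593401 = 50,439.0705

€50,439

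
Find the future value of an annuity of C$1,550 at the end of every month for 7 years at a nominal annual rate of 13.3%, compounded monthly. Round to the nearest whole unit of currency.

C$213,143

With 12 periods per year: i = 0.0110833, n = 84.
FV = 1550 × [(1+0.0110833)^84 − 1] / 0.0110833 = 1550 × 137.511405 = 213,142.6772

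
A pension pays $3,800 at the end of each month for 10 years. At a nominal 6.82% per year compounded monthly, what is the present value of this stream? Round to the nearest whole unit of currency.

$329,910

With 12 periods per year: i = 0.00568333, n = 120.
PV = 3800 × [1 − (1+0.00568333)^(−120)] / 0.00568333 = 3800 × 86.818436 = 329,910.0576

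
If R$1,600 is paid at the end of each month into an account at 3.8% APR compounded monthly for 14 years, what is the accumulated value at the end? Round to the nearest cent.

R$354,140.60

With 12 periods per year: i = 0.00316667, n = 168.
FV = 1600 × [(1+0.00316667)^168 − 1] / 0.00316667 = 1600 × 221.337872 = 354,140.5957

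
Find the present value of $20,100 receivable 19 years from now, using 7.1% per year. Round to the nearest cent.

PV = FV·(1+i)^(−n) = 20,100 × 0.271644 = 5,460.0436

$5,460.04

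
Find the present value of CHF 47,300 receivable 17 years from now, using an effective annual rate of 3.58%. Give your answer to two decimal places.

PV = FV·(1+i)^(−n) = 47,300 × 0.549933 = 26,011.8192

CHF 26,011.82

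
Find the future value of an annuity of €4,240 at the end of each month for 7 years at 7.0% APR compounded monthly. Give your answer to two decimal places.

With 12 periods per year: i = 0.00583333, n = 84.
FV = 4240 × [(1+0.00583333)^84 − 1] / 0.00583333 = 4240 × 107.998981 = 457,915.6782

€457,915.68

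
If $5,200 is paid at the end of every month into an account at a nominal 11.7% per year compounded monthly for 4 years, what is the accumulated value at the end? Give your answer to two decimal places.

i = 0.117/12 = 0.00975 per month; n = 4·12 = 48.
FV = PMT · [(1+i)^n − 1] / i = 5200 · 60.839171 = 316,363.6891

$316,363.69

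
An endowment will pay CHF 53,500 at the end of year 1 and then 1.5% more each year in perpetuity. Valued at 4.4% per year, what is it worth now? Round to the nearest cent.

CHF 1,844,827.59

PV = PMT / (i − g) = 53500 / (0.044 − 0.015) = 53500 / 0.029000 = 1,844,827.5862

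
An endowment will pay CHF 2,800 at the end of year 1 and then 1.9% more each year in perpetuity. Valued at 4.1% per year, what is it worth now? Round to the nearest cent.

CHF 127,272.73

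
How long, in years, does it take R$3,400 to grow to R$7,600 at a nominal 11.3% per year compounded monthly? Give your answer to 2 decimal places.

Periodic rate i = 0.113/12 = 0.00941667.
(1+i)^n = 7600/3400 = 2.23529, so n = ln 2.23529 / ln 1.00942 = 85.8217 months
= 85.8217/12 years

7.15 years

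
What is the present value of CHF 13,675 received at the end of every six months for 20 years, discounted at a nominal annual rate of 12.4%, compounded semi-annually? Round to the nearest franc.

i = 0.124/2 = 0.062 per half-year; n = 20·2 = 40.
Annuity factor a(40|0.062) = 14.674821; PV = 13675 × 14.674821 = 200,678.1708

CHF 200,678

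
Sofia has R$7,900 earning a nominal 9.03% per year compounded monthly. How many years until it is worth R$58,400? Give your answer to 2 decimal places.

Periodic rate i = 0.0903/12 = 0.007525.
(1+i)^n = 58400/7900 = 7.39241, so n = ln 7.39241 / ln 1.00753 = 266.8399 months
= 266.8399/12 years

22.24 years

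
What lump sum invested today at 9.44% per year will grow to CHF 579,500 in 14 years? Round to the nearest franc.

PV = FV·(1+i)^(−n) = 579,500 × 0.282836 = 163,903.5119

CHF 163,904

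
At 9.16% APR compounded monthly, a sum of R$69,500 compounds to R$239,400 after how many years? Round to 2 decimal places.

13.55 years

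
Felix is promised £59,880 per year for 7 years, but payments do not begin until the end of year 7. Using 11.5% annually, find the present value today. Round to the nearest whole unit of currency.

£144,502

PV at t=6 (ordinary 7-year annuity): 59880 × a(7|0.115) = 59880 × 4.637035 = 277,665.6562
Discount back 6 years: 277,665.6562 × (1+0.115)^(−6) = 277,665.6562 × 0.520416 = 144,501.7019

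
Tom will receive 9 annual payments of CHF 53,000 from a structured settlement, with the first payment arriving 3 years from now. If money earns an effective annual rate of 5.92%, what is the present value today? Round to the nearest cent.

CHF 322,441.10

Value one period before first payment (t=2): 53000 × [1 − (1+0.0592)^(−9)] / 0.0592 = 53000 × 6.825437 = 361,748.1701
PV₀ = 361,748.1701 / (1+0.0592)^2 = 361,748.1701 / 1.121905 = 322,441.1034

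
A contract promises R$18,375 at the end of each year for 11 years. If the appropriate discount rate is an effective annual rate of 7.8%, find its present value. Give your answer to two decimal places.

R$132,460.85

Annuity factor a(11|0.078) = 7.208754; PV = 18375 × 7.208754 = 132,460.8476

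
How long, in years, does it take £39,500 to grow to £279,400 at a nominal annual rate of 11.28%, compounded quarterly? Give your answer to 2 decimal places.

Periodic rate i = 0.1128/4 = 0.0282.
n = ln(279400/39500) / ln(1+0.0282) = ln(7.07342) / 0.027810 = 70.3475 quarters
= 70.3475/4 years

17.59 years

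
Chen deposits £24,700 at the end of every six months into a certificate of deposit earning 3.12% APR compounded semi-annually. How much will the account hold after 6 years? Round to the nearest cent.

i = 0.0312/2 = 0.0156 per half-year; n = 6·2 = 12.
FV = PMT · [(1+i)^n − 1] / i = 24700 · 13.085066 = 323,201.1351

£323,201.14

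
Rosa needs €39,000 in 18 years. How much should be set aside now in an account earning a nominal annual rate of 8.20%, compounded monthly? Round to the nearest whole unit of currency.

Periodic rate i = 0.082/12 = 0.00683333; n = 18 × 12 = 216 periods.
Discount factor = (1+0.00683333)^(−216) = 0.229700; PV = 39,000 × 0.229700 = 8,958.3118

€8,958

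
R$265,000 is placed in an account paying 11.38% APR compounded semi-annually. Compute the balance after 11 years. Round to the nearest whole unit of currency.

R$895,348

With 2 periods per year: i = 0.0569, n = 22.
265,000 × (1+0.0569)^22 = 265,000 × 3.378670 = 895,347.5051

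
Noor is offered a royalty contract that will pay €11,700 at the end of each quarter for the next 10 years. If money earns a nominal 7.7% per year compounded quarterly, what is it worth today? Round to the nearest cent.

With 4 periods per year: i = 0.01925, n = 40.
Annuity factor a(40|0.01925) = 27.718775; PV = 11700 × 27.718775 = 324,309.6629

€324,309.66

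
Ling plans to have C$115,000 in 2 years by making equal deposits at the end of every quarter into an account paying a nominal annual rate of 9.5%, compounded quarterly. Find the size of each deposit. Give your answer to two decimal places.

C$13,222.12

i = 0.095/4 = 0.02375 per quarter; n = 2·4 = 8.
FV-annuity factor = 8.697543; PMT = 115000 / 8.697543 = 13,222.1245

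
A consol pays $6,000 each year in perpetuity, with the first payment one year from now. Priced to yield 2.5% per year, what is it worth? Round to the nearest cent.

$240,000.00

PV = C/r = 6000/0.025 = 240,000.0000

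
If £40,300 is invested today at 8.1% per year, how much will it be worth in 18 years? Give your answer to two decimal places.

40,300 × (1+0.081)^18 = 40,300 × 4.063147 = 163,744.8076

£163,744.81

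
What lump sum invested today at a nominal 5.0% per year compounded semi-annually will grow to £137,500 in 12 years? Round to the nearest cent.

Periodic rate i = 0.05/2 = 0.025; n = 12 × 2 = 24 periods.
PV = 137,500 / (1 + 0.025)^24 = 137,500 / 1.808726 = 76,020.3612

£76,020.36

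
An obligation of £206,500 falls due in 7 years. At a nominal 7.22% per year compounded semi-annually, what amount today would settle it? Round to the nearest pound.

£125,689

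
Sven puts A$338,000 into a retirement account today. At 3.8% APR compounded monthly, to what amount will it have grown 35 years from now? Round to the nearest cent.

Periodic rate i = 0.038/12 = 0.00316667; n = 35 × 12 = 420 periods.
338,000 × (1+0.00316667)^420 = 338,000 × 3.773106 = 1,275,309.9132

A$1,275,309.91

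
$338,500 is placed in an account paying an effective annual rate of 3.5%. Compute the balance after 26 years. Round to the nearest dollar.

$827,957

FV = PV·(1+i)^n = 338,500 × 2.445959 = 827,956.9721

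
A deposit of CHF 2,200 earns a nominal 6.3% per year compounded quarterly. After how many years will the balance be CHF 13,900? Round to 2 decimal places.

29.49 years

Periodic rate i = 0.063/4 = 0.01575.
n = ln(13900/2200) / ln(1+0.01575) = ln(6.31818) / 0.015627 = 117.9626 quarters
= 117.9626/4 years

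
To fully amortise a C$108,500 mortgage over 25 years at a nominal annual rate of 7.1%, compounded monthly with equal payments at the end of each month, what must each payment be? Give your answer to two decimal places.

C$773.79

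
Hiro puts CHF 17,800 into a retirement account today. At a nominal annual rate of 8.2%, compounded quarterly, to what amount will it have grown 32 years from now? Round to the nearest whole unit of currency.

CHF 239,048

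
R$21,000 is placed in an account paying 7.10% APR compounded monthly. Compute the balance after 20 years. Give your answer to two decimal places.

R$86,516.76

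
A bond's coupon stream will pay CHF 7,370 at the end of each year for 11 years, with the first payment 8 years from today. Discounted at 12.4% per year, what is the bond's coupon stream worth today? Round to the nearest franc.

CHF 18,974

PV at t=7 (ordinary 11-year annuity): 7370 × a(11|0.124) = 7370 × 5.835317 = 43,006.2853
Discount back 7 years: 43,006.2853 × (1+0.124)^(−7) = 43,006.2853 × 0.441200 = 18,974.3869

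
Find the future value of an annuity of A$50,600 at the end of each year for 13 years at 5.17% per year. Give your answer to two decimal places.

A$906,029.12

FV = PMT · [(1+i)^n − 1] / i = 50600 · 17.905714 = 906,029.1246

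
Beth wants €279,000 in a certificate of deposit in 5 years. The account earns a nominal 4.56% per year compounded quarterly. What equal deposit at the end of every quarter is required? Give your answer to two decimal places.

€12,499.10

Periodic rate i = 0.0456/4 = 0.0114; n = 5 × 4 = 20 periods.
PMT = 279000 / ( [(1+0.0114)^20 − 1] / 0.0114 ) = 279000 / 22.321602 = 12,499.1029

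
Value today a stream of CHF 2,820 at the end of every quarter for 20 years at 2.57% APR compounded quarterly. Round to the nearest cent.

CHF 175,966.86

With 4 periods per year: i = 0.006425, n = 80.
Annuity factor a(80|0.006425) = 62.399597; PV = 2820 × 62.399597 = 175,966.8641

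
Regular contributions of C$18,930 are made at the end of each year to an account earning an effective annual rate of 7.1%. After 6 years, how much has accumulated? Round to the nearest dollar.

FV = PMT · [(1+i)^n − 1] / i = 18930 · 7.171343 = 135,753.5218

C$135,754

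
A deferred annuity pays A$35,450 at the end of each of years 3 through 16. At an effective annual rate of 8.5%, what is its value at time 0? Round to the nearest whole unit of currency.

A$241,210

PV at t=2 (ordinary 14-year annuity): 35450 × a(14|0.085) = 35450 × 8.010097 = 283,957.9275
Discount back 2 years: 283,957.9275 × (1+0.085)^(−2) = 283,957.9275 × 0.849455 = 241,209.5627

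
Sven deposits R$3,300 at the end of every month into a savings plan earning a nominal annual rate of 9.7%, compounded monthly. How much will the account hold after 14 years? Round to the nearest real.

Periodic rate i = 0.097/12 = 0.00808333; n = 14 × 12 = 168 periods.
FV = PMT · [(1+i)^n − 1] / i = 3300 · 354.709979 = 1,170,542.9322

R$1,170,543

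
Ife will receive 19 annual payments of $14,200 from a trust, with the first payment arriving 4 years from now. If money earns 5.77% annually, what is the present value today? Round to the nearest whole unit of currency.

PV at t=3 (ordinary 19-year annuity): 14200 × a(19|0.0577) = 14200 × 11.361541 = 161,333.8839
Discount back 3 years: 161,333.8839 × (1+0.0577)^(−3) = 161,333.8839 × 0.845109 = 136,344.6420

$136,345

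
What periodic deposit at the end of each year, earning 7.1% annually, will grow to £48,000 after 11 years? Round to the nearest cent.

FV-annuity factor = 15.867493; PMT = 48000 / 15.867493 = 3,025.0525

£3,025.05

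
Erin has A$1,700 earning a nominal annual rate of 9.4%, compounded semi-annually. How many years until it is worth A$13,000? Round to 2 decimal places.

22.15 years

Periodic rate i = 0.094/2 = 0.047.
(1+i)^n = 13000/1700 = 7.64706, so n = ln 7.64706 / ln 1.047 = 44.2928 half-years
= 44.2928/2 years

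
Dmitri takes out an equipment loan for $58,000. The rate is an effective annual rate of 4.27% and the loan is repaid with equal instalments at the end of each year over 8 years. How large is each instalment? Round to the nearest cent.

Annuity-PV factor = 6.658311; PMT = 58000 / 6.658311 = 8,710.9173

$8,710.92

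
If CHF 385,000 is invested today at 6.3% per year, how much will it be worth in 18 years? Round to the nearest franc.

FV = 385,000 × (1 + 0.063)^18 = 1,156,270.6207

CHF 1,156,271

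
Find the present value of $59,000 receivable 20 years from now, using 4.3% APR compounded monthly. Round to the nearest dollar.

i = 0.043/12 = 0.00358333 per month; n = 20·12 = 240.
PV = FV·(1+i)^(−n) = 59,000 × 0.423813 = 25,004.9700

$25,005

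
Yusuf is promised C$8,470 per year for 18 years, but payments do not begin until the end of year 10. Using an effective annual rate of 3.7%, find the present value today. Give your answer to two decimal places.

C$79,238.60

PV at t=9 (ordinary 18-year annuity): 8470 × a(18|0.037) = 8470 × 12.973651 = 109,886.8256
PV₀ = 109,886.8256 / (1+0.037)^9 = 109,886.8256 / 1.386784 = 79,238.6048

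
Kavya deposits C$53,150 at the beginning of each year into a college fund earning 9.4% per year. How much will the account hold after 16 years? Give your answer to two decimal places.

C$1,985,597.81

Accumulation factor s(16|0.094) × (1+i) = 37.358378; FV = 53150 × 37.358378 = 1,985,597.8122
(annuity-due: payments at period start, so ×(1+i).)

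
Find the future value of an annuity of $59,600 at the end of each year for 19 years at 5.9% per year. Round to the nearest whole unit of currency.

FV = 59600 × [(1+0.059)^19 − 1] / 0.059 = 59600 × 33.420764 = 1,991,877.5283

$1,991,878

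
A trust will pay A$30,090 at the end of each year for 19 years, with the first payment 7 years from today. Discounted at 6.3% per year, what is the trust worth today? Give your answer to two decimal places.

A$227,348.06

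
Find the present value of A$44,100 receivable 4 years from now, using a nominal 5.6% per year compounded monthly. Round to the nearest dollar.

Periodic rate i = 0.056/12 = 0.00466667; n = 4 × 12 = 48 periods.
Discount factor = (1+0.00466667)^(−48) = 0.799732; PV = 44,100 × 0.799732 = 35,268.1690

A$35,268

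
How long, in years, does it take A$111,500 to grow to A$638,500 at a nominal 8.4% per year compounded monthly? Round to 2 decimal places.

Periodic rate i = 0.084/12 = 0.007.
(1+i)^n = 638500/111500 = 5.72646, so n = ln 5.72646 / ln 1.007 = 250.1711 months
= 250.1711/12 years

20.85 years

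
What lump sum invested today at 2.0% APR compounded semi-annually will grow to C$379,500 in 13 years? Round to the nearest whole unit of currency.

C$292,992

With 2 periods per year: i = 0.01, n = 26.
Discount factor = (1+0.01)^(−26) = 0.772048; PV = 379,500 × 0.772048 = 292,992.2021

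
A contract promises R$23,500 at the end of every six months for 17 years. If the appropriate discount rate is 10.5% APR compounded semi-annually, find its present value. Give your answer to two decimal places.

i = 0.105/2 = 0.0525 per half-year; n = 17·2 = 34.
PV = 23500 × [1 − (1+0.0525)^(−34)] / 0.0525 = 23500 × 15.703443 = 369,030.9084

R$369,030.91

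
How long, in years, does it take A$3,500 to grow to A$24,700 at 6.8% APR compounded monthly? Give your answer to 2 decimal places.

Periodic rate i = 0.068/12 = 0.00566667.
(1+i)^n = 24700/3500 = 7.05714, so n = ln 7.05714 / ln 1.00567 = 345.8067 months
= 345.8067/12 years

28.82 years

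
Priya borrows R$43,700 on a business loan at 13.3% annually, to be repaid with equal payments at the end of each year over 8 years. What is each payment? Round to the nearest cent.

PMT = 43700 / ( [1 − (1+0.133)^(−8)] / 0.133 ) = 43700 / 4.749885 = 9,200.2219

R$9,200.22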